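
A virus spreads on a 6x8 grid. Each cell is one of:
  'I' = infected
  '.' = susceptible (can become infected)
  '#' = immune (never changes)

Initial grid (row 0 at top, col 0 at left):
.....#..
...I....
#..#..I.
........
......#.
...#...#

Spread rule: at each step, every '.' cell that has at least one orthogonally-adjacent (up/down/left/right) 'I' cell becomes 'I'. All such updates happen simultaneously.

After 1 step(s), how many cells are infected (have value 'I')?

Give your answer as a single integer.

Step 0 (initial): 2 infected
Step 1: +7 new -> 9 infected

Answer: 9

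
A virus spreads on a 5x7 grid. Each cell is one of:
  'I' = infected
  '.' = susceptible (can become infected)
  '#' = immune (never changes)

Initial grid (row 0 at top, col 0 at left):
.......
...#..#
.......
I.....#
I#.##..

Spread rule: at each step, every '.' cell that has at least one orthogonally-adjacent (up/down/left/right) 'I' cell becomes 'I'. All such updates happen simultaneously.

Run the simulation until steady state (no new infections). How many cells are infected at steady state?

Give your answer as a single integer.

Answer: 29

Derivation:
Step 0 (initial): 2 infected
Step 1: +2 new -> 4 infected
Step 2: +3 new -> 7 infected
Step 3: +5 new -> 12 infected
Step 4: +4 new -> 16 infected
Step 5: +3 new -> 19 infected
Step 6: +4 new -> 23 infected
Step 7: +4 new -> 27 infected
Step 8: +1 new -> 28 infected
Step 9: +1 new -> 29 infected
Step 10: +0 new -> 29 infected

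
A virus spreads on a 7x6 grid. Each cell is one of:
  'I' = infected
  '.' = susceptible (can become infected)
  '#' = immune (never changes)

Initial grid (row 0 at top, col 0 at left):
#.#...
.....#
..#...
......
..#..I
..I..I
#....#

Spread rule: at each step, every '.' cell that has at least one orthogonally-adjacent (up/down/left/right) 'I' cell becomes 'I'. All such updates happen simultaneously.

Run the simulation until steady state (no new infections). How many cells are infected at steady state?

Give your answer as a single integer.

Answer: 35

Derivation:
Step 0 (initial): 3 infected
Step 1: +6 new -> 9 infected
Step 2: +8 new -> 17 infected
Step 3: +4 new -> 21 infected
Step 4: +5 new -> 26 infected
Step 5: +4 new -> 30 infected
Step 6: +5 new -> 35 infected
Step 7: +0 new -> 35 infected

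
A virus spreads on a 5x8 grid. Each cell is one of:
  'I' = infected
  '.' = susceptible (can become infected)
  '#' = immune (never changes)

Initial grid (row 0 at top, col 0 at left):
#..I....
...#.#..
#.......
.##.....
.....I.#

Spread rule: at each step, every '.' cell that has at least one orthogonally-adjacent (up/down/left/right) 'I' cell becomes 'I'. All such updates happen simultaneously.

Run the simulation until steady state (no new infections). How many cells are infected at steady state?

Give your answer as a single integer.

Answer: 33

Derivation:
Step 0 (initial): 2 infected
Step 1: +5 new -> 7 infected
Step 2: +8 new -> 15 infected
Step 3: +8 new -> 23 infected
Step 4: +7 new -> 30 infected
Step 5: +2 new -> 32 infected
Step 6: +1 new -> 33 infected
Step 7: +0 new -> 33 infected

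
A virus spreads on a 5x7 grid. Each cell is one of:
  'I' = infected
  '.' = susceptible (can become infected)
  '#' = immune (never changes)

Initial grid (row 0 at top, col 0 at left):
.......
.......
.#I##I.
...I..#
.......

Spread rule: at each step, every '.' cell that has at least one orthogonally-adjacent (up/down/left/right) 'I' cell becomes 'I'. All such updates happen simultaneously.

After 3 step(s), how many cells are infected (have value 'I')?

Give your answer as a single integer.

Answer: 28

Derivation:
Step 0 (initial): 3 infected
Step 1: +7 new -> 10 infected
Step 2: +10 new -> 20 infected
Step 3: +8 new -> 28 infected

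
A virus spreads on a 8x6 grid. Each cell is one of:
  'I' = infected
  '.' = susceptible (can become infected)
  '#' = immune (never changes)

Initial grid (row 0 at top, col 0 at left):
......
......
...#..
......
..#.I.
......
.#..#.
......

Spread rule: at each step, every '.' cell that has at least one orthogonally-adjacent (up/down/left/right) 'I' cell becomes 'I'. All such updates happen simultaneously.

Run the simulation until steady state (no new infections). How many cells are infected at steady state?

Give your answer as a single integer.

Step 0 (initial): 1 infected
Step 1: +4 new -> 5 infected
Step 2: +5 new -> 10 infected
Step 3: +6 new -> 16 infected
Step 4: +9 new -> 25 infected
Step 5: +9 new -> 34 infected
Step 6: +6 new -> 40 infected
Step 7: +3 new -> 43 infected
Step 8: +1 new -> 44 infected
Step 9: +0 new -> 44 infected

Answer: 44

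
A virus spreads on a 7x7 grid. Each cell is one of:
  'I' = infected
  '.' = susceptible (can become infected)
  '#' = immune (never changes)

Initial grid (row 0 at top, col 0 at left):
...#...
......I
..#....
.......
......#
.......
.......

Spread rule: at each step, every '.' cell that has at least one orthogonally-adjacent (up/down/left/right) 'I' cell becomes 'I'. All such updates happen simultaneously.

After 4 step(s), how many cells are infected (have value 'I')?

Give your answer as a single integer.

Step 0 (initial): 1 infected
Step 1: +3 new -> 4 infected
Step 2: +4 new -> 8 infected
Step 3: +4 new -> 12 infected
Step 4: +4 new -> 16 infected

Answer: 16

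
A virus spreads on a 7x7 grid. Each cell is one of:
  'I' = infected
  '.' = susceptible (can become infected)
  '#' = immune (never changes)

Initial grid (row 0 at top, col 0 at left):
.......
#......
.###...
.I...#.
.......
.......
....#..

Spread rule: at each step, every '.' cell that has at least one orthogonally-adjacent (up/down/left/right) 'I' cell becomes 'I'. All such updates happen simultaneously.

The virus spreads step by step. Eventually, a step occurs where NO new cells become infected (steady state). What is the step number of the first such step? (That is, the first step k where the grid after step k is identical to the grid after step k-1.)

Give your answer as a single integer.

Answer: 11

Derivation:
Step 0 (initial): 1 infected
Step 1: +3 new -> 4 infected
Step 2: +5 new -> 9 infected
Step 3: +5 new -> 14 infected
Step 4: +5 new -> 19 infected
Step 5: +5 new -> 24 infected
Step 6: +6 new -> 30 infected
Step 7: +7 new -> 37 infected
Step 8: +4 new -> 41 infected
Step 9: +1 new -> 42 infected
Step 10: +1 new -> 43 infected
Step 11: +0 new -> 43 infected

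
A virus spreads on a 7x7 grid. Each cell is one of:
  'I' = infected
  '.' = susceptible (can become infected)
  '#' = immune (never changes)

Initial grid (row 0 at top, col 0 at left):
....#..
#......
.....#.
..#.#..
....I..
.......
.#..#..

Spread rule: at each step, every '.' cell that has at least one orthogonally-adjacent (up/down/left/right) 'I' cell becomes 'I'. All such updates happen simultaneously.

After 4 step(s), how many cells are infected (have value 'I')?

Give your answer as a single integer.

Step 0 (initial): 1 infected
Step 1: +3 new -> 4 infected
Step 2: +6 new -> 10 infected
Step 3: +7 new -> 17 infected
Step 4: +9 new -> 26 infected

Answer: 26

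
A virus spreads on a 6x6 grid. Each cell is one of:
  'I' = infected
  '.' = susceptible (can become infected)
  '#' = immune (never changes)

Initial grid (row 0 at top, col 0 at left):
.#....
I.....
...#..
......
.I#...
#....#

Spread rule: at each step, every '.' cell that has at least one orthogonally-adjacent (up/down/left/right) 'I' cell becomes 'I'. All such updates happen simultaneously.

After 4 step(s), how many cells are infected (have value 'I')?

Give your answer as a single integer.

Answer: 23

Derivation:
Step 0 (initial): 2 infected
Step 1: +6 new -> 8 infected
Step 2: +5 new -> 13 infected
Step 3: +5 new -> 18 infected
Step 4: +5 new -> 23 infected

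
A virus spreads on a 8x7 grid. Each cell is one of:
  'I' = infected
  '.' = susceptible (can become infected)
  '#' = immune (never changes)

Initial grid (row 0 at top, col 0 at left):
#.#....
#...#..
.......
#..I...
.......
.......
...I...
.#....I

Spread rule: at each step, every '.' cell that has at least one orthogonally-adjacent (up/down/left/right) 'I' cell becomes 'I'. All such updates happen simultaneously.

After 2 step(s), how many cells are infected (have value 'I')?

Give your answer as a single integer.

Answer: 27

Derivation:
Step 0 (initial): 3 infected
Step 1: +10 new -> 13 infected
Step 2: +14 new -> 27 infected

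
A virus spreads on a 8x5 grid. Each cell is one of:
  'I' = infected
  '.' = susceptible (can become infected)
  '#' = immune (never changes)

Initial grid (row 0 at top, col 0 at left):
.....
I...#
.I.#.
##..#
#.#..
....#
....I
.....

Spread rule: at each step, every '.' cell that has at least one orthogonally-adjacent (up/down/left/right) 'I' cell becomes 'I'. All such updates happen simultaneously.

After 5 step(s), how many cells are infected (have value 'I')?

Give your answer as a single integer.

Step 0 (initial): 3 infected
Step 1: +6 new -> 9 infected
Step 2: +6 new -> 15 infected
Step 3: +7 new -> 22 infected
Step 4: +5 new -> 27 infected
Step 5: +4 new -> 31 infected

Answer: 31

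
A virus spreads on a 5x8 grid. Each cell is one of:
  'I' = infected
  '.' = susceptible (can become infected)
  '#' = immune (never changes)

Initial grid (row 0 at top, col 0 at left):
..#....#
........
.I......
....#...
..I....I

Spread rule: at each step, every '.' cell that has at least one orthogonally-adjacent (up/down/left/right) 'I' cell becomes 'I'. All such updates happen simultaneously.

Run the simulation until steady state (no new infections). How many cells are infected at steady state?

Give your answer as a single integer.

Step 0 (initial): 3 infected
Step 1: +9 new -> 12 infected
Step 2: +11 new -> 23 infected
Step 3: +6 new -> 29 infected
Step 4: +4 new -> 33 infected
Step 5: +3 new -> 36 infected
Step 6: +1 new -> 37 infected
Step 7: +0 new -> 37 infected

Answer: 37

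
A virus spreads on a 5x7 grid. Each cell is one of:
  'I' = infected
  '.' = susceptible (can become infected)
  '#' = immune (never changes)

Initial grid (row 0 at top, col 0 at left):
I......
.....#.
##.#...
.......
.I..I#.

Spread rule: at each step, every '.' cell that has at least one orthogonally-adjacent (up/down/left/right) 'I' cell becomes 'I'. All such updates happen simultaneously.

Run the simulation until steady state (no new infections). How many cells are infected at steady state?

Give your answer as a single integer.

Answer: 30

Derivation:
Step 0 (initial): 3 infected
Step 1: +7 new -> 10 infected
Step 2: +7 new -> 17 infected
Step 3: +6 new -> 23 infected
Step 4: +4 new -> 27 infected
Step 5: +2 new -> 29 infected
Step 6: +1 new -> 30 infected
Step 7: +0 new -> 30 infected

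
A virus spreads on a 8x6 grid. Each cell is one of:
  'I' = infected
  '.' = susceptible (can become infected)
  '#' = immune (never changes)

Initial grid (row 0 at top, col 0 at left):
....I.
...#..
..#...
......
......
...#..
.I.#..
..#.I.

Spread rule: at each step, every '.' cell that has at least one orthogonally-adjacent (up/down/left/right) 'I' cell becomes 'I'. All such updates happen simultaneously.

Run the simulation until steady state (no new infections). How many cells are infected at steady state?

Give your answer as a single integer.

Answer: 43

Derivation:
Step 0 (initial): 3 infected
Step 1: +10 new -> 13 infected
Step 2: +9 new -> 22 infected
Step 3: +10 new -> 32 infected
Step 4: +9 new -> 41 infected
Step 5: +2 new -> 43 infected
Step 6: +0 new -> 43 infected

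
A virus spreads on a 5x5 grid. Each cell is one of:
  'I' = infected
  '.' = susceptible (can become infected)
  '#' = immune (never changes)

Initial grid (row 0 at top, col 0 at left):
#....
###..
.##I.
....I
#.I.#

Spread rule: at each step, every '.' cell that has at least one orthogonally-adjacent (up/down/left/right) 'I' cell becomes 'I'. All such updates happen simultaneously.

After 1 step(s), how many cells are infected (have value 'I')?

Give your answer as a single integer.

Answer: 9

Derivation:
Step 0 (initial): 3 infected
Step 1: +6 new -> 9 infected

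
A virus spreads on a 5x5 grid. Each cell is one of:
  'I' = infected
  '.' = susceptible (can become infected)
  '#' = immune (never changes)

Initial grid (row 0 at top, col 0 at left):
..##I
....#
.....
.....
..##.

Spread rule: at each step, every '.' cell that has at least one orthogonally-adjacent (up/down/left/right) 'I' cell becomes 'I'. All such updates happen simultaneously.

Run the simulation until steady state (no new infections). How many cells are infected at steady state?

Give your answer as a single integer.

Answer: 1

Derivation:
Step 0 (initial): 1 infected
Step 1: +0 new -> 1 infected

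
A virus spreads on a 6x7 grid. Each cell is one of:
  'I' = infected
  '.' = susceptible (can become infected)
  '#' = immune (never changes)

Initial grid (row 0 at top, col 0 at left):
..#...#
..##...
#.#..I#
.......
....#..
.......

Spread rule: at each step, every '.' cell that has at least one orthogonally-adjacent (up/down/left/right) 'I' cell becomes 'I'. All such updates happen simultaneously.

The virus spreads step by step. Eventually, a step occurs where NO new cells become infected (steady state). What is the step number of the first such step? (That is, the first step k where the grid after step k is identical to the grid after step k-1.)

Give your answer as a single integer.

Answer: 10

Derivation:
Step 0 (initial): 1 infected
Step 1: +3 new -> 4 infected
Step 2: +7 new -> 11 infected
Step 3: +4 new -> 15 infected
Step 4: +5 new -> 20 infected
Step 5: +3 new -> 23 infected
Step 6: +4 new -> 27 infected
Step 7: +3 new -> 30 infected
Step 8: +3 new -> 33 infected
Step 9: +1 new -> 34 infected
Step 10: +0 new -> 34 infected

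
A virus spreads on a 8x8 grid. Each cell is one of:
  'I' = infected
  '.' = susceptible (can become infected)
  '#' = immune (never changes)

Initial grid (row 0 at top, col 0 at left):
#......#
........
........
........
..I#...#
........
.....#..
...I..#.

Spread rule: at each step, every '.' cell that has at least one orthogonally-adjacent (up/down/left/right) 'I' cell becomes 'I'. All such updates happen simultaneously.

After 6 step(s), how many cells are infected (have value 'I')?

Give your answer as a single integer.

Answer: 51

Derivation:
Step 0 (initial): 2 infected
Step 1: +6 new -> 8 infected
Step 2: +10 new -> 18 infected
Step 3: +9 new -> 27 infected
Step 4: +9 new -> 36 infected
Step 5: +8 new -> 44 infected
Step 6: +7 new -> 51 infected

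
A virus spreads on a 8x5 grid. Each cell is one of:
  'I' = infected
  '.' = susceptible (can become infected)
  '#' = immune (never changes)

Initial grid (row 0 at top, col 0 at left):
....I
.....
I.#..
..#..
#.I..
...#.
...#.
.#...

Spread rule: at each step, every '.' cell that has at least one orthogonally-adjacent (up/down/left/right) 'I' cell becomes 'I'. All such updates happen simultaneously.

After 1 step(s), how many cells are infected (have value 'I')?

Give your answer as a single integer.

Answer: 11

Derivation:
Step 0 (initial): 3 infected
Step 1: +8 new -> 11 infected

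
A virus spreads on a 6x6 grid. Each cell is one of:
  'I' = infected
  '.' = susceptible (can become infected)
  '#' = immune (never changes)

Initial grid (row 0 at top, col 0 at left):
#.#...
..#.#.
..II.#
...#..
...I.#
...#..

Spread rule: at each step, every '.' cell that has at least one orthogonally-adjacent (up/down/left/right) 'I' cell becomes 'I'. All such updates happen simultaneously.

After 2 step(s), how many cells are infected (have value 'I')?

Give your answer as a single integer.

Step 0 (initial): 3 infected
Step 1: +6 new -> 9 infected
Step 2: +8 new -> 17 infected

Answer: 17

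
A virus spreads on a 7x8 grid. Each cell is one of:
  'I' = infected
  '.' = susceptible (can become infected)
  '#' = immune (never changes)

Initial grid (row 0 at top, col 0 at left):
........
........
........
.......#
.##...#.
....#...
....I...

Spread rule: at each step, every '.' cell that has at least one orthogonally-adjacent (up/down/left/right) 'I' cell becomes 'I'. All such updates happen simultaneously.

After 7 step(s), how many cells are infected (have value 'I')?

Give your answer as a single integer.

Step 0 (initial): 1 infected
Step 1: +2 new -> 3 infected
Step 2: +4 new -> 7 infected
Step 3: +6 new -> 13 infected
Step 4: +6 new -> 19 infected
Step 5: +7 new -> 26 infected
Step 6: +7 new -> 33 infected
Step 7: +8 new -> 41 infected

Answer: 41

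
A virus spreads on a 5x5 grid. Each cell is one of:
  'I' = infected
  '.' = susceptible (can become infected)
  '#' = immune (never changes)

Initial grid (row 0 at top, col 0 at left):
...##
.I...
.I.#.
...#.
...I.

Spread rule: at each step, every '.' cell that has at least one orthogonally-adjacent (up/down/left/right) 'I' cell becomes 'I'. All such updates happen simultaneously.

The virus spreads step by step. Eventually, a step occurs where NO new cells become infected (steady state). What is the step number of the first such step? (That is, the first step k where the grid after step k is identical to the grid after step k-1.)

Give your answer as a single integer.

Answer: 4

Derivation:
Step 0 (initial): 3 infected
Step 1: +8 new -> 11 infected
Step 2: +7 new -> 18 infected
Step 3: +3 new -> 21 infected
Step 4: +0 new -> 21 infected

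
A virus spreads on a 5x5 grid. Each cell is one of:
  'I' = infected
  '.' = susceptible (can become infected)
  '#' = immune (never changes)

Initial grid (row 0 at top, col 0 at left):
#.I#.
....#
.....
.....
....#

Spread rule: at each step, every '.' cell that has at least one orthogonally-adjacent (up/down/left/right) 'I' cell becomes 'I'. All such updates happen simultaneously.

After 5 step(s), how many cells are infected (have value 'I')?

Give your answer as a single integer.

Answer: 19

Derivation:
Step 0 (initial): 1 infected
Step 1: +2 new -> 3 infected
Step 2: +3 new -> 6 infected
Step 3: +4 new -> 10 infected
Step 4: +5 new -> 15 infected
Step 5: +4 new -> 19 infected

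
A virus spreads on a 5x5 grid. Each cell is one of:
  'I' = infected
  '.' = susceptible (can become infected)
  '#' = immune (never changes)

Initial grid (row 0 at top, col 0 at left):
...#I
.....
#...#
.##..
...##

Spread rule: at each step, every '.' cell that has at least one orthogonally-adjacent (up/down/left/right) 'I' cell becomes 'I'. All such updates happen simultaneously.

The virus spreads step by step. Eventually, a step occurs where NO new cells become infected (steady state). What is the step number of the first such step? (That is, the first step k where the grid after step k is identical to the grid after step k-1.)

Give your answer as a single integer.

Answer: 7

Derivation:
Step 0 (initial): 1 infected
Step 1: +1 new -> 2 infected
Step 2: +1 new -> 3 infected
Step 3: +2 new -> 5 infected
Step 4: +4 new -> 9 infected
Step 5: +4 new -> 13 infected
Step 6: +1 new -> 14 infected
Step 7: +0 new -> 14 infected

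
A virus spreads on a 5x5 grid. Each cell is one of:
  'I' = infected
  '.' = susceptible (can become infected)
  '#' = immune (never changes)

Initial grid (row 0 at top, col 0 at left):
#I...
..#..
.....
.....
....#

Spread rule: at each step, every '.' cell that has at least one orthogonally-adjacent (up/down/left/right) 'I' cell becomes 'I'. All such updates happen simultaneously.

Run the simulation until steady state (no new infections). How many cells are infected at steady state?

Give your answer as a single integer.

Answer: 22

Derivation:
Step 0 (initial): 1 infected
Step 1: +2 new -> 3 infected
Step 2: +3 new -> 6 infected
Step 3: +5 new -> 11 infected
Step 4: +5 new -> 16 infected
Step 5: +4 new -> 20 infected
Step 6: +2 new -> 22 infected
Step 7: +0 new -> 22 infected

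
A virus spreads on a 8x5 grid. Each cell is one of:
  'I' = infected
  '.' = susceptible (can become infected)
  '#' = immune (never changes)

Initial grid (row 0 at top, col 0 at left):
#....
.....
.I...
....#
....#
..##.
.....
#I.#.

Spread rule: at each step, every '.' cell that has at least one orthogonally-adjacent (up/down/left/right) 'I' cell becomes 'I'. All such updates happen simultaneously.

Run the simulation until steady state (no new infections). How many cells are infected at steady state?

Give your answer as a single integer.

Answer: 33

Derivation:
Step 0 (initial): 2 infected
Step 1: +6 new -> 8 infected
Step 2: +10 new -> 18 infected
Step 3: +8 new -> 26 infected
Step 4: +4 new -> 30 infected
Step 5: +3 new -> 33 infected
Step 6: +0 new -> 33 infected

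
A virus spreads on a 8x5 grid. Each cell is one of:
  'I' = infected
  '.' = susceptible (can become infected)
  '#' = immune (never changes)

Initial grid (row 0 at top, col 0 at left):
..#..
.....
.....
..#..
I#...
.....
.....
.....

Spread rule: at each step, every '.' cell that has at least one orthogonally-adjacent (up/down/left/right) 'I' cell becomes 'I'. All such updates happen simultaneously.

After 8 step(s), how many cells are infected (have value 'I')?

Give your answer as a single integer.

Step 0 (initial): 1 infected
Step 1: +2 new -> 3 infected
Step 2: +4 new -> 7 infected
Step 3: +5 new -> 12 infected
Step 4: +7 new -> 19 infected
Step 5: +7 new -> 26 infected
Step 6: +6 new -> 32 infected
Step 7: +4 new -> 36 infected
Step 8: +1 new -> 37 infected

Answer: 37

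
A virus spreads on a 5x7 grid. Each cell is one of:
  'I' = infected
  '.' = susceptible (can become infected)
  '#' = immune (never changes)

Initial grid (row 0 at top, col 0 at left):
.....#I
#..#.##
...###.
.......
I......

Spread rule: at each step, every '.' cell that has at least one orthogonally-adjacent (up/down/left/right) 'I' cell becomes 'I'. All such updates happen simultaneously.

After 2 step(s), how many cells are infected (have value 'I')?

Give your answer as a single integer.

Answer: 7

Derivation:
Step 0 (initial): 2 infected
Step 1: +2 new -> 4 infected
Step 2: +3 new -> 7 infected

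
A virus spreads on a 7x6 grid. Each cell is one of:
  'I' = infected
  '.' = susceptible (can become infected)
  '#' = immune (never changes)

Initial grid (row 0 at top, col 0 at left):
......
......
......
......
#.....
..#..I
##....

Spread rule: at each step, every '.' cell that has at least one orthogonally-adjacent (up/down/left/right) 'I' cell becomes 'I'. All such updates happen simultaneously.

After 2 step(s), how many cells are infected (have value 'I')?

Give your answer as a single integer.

Step 0 (initial): 1 infected
Step 1: +3 new -> 4 infected
Step 2: +4 new -> 8 infected

Answer: 8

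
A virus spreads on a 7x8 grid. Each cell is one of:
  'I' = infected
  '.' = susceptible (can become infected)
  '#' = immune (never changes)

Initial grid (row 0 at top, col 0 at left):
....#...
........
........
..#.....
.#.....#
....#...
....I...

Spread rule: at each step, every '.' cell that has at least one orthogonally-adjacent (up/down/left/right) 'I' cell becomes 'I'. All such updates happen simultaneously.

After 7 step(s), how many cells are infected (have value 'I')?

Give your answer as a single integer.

Step 0 (initial): 1 infected
Step 1: +2 new -> 3 infected
Step 2: +4 new -> 7 infected
Step 3: +6 new -> 13 infected
Step 4: +8 new -> 21 infected
Step 5: +5 new -> 26 infected
Step 6: +7 new -> 33 infected
Step 7: +8 new -> 41 infected

Answer: 41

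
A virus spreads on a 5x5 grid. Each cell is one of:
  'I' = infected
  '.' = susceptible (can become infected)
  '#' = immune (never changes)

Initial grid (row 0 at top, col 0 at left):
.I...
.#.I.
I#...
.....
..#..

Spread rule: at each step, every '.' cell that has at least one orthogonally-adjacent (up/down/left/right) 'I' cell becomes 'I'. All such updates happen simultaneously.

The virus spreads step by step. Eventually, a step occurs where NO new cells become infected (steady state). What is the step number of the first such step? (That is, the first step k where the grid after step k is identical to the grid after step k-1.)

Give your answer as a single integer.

Answer: 5

Derivation:
Step 0 (initial): 3 infected
Step 1: +8 new -> 11 infected
Step 2: +6 new -> 17 infected
Step 3: +4 new -> 21 infected
Step 4: +1 new -> 22 infected
Step 5: +0 new -> 22 infected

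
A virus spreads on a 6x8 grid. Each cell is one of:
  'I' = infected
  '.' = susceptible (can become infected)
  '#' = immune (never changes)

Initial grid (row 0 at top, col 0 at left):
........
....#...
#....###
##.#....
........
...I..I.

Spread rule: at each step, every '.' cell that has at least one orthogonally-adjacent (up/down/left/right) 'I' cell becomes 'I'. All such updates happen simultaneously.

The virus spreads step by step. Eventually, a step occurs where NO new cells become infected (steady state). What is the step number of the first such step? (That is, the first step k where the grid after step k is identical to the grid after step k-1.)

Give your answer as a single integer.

Answer: 13

Derivation:
Step 0 (initial): 2 infected
Step 1: +6 new -> 8 infected
Step 2: +6 new -> 14 infected
Step 3: +6 new -> 20 infected
Step 4: +3 new -> 23 infected
Step 5: +3 new -> 26 infected
Step 6: +3 new -> 29 infected
Step 7: +3 new -> 32 infected
Step 8: +2 new -> 34 infected
Step 9: +1 new -> 35 infected
Step 10: +2 new -> 37 infected
Step 11: +2 new -> 39 infected
Step 12: +1 new -> 40 infected
Step 13: +0 new -> 40 infected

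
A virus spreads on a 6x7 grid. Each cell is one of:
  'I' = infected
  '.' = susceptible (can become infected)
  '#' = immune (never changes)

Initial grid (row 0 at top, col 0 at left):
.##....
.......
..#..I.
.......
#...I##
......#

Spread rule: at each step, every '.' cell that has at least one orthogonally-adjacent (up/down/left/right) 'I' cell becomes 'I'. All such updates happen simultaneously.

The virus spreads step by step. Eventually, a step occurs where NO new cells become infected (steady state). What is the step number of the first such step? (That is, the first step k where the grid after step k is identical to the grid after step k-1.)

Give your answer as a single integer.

Step 0 (initial): 2 infected
Step 1: +7 new -> 9 infected
Step 2: +9 new -> 18 infected
Step 3: +6 new -> 24 infected
Step 4: +4 new -> 28 infected
Step 5: +4 new -> 32 infected
Step 6: +2 new -> 34 infected
Step 7: +1 new -> 35 infected
Step 8: +0 new -> 35 infected

Answer: 8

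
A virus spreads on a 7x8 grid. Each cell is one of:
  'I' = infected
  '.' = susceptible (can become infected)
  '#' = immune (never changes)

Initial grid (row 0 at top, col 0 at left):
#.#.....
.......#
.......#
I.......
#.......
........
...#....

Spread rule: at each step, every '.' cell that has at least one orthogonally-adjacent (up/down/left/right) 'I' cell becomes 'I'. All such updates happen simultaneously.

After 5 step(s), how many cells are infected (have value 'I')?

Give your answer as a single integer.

Answer: 27

Derivation:
Step 0 (initial): 1 infected
Step 1: +2 new -> 3 infected
Step 2: +4 new -> 7 infected
Step 3: +5 new -> 12 infected
Step 4: +8 new -> 20 infected
Step 5: +7 new -> 27 infected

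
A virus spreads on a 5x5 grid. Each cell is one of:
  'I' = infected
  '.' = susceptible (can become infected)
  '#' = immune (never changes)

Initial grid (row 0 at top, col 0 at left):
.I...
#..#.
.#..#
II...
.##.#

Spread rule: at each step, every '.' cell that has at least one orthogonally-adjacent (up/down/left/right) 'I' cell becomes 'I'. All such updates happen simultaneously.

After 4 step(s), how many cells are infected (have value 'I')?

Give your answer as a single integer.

Answer: 18

Derivation:
Step 0 (initial): 3 infected
Step 1: +6 new -> 9 infected
Step 2: +4 new -> 13 infected
Step 3: +4 new -> 17 infected
Step 4: +1 new -> 18 infected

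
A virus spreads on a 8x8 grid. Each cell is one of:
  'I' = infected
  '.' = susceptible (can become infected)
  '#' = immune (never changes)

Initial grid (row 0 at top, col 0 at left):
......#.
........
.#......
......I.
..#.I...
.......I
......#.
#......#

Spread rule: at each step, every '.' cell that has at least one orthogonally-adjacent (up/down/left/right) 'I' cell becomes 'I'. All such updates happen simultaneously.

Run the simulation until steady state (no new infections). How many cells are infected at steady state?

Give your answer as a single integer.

Step 0 (initial): 3 infected
Step 1: +11 new -> 14 infected
Step 2: +8 new -> 22 infected
Step 3: +9 new -> 31 infected
Step 4: +10 new -> 41 infected
Step 5: +8 new -> 49 infected
Step 6: +6 new -> 55 infected
Step 7: +2 new -> 57 infected
Step 8: +1 new -> 58 infected
Step 9: +0 new -> 58 infected

Answer: 58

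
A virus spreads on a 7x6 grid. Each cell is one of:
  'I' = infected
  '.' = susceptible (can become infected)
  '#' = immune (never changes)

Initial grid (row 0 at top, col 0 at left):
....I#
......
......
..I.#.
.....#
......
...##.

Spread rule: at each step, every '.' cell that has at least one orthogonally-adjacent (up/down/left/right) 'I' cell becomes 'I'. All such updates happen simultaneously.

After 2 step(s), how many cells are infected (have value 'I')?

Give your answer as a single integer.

Answer: 19

Derivation:
Step 0 (initial): 2 infected
Step 1: +6 new -> 8 infected
Step 2: +11 new -> 19 infected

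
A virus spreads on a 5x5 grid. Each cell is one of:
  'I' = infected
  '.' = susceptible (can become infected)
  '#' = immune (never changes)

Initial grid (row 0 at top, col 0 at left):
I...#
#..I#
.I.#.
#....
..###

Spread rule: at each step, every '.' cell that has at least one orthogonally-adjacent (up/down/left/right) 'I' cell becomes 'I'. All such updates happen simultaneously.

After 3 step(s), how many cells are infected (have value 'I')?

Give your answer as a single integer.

Step 0 (initial): 3 infected
Step 1: +7 new -> 10 infected
Step 2: +3 new -> 13 infected
Step 3: +2 new -> 15 infected

Answer: 15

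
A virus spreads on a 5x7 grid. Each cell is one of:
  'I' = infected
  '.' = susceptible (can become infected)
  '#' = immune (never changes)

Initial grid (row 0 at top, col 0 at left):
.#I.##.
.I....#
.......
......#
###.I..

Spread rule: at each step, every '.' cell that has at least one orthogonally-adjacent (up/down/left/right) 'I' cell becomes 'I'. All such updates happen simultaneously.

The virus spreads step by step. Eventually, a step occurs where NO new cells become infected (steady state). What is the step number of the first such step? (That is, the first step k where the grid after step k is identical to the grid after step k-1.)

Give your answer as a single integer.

Answer: 5

Derivation:
Step 0 (initial): 3 infected
Step 1: +7 new -> 10 infected
Step 2: +9 new -> 19 infected
Step 3: +5 new -> 24 infected
Step 4: +2 new -> 26 infected
Step 5: +0 new -> 26 infected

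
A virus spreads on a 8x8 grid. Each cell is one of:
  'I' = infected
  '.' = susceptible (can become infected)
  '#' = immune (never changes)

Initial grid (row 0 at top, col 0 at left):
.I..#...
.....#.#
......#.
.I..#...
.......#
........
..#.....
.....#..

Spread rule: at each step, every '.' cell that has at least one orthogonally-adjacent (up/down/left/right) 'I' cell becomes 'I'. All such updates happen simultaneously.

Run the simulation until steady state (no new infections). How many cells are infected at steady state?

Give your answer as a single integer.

Step 0 (initial): 2 infected
Step 1: +7 new -> 9 infected
Step 2: +9 new -> 18 infected
Step 3: +6 new -> 24 infected
Step 4: +6 new -> 30 infected
Step 5: +6 new -> 36 infected
Step 6: +5 new -> 41 infected
Step 7: +4 new -> 45 infected
Step 8: +3 new -> 48 infected
Step 9: +3 new -> 51 infected
Step 10: +1 new -> 52 infected
Step 11: +0 new -> 52 infected

Answer: 52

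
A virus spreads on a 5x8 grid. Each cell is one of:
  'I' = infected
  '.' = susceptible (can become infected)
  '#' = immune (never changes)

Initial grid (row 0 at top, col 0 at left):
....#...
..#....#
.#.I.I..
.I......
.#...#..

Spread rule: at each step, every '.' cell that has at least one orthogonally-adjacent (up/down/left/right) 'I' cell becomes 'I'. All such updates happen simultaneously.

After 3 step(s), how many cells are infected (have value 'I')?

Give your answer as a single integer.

Step 0 (initial): 3 infected
Step 1: +9 new -> 12 infected
Step 2: +11 new -> 23 infected
Step 3: +6 new -> 29 infected

Answer: 29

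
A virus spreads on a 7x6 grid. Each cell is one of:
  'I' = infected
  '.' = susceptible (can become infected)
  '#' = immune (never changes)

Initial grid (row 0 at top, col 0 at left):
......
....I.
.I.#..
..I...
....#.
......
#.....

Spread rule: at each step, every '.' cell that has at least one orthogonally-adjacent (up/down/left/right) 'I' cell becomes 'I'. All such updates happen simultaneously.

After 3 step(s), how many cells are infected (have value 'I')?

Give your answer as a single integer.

Step 0 (initial): 3 infected
Step 1: +10 new -> 13 infected
Step 2: +11 new -> 24 infected
Step 3: +7 new -> 31 infected

Answer: 31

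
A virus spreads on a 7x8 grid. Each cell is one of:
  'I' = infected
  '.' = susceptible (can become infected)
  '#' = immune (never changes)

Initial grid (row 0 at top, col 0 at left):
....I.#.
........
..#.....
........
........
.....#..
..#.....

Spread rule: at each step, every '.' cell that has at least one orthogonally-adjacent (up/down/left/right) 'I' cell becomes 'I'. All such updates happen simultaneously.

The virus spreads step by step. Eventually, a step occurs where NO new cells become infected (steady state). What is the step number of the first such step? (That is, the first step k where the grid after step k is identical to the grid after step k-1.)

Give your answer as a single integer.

Step 0 (initial): 1 infected
Step 1: +3 new -> 4 infected
Step 2: +4 new -> 8 infected
Step 3: +6 new -> 14 infected
Step 4: +7 new -> 21 infected
Step 5: +9 new -> 30 infected
Step 6: +7 new -> 37 infected
Step 7: +7 new -> 44 infected
Step 8: +4 new -> 48 infected
Step 9: +3 new -> 51 infected
Step 10: +1 new -> 52 infected
Step 11: +0 new -> 52 infected

Answer: 11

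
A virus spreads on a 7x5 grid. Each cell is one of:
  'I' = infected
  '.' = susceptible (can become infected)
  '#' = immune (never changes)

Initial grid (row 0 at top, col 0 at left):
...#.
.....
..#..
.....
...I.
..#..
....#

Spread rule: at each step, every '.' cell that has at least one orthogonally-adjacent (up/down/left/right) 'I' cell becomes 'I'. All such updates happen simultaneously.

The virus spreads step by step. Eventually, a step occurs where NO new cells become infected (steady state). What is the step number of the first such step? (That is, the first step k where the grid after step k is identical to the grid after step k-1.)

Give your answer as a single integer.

Step 0 (initial): 1 infected
Step 1: +4 new -> 5 infected
Step 2: +6 new -> 11 infected
Step 3: +6 new -> 17 infected
Step 4: +6 new -> 23 infected
Step 5: +5 new -> 28 infected
Step 6: +2 new -> 30 infected
Step 7: +1 new -> 31 infected
Step 8: +0 new -> 31 infected

Answer: 8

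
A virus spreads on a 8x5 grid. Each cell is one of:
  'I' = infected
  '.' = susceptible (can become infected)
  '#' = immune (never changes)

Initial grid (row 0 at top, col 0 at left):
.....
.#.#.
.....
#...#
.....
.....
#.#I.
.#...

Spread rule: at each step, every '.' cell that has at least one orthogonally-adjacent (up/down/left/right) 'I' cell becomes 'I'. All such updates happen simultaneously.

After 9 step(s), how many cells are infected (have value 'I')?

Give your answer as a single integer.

Step 0 (initial): 1 infected
Step 1: +3 new -> 4 infected
Step 2: +5 new -> 9 infected
Step 3: +4 new -> 13 infected
Step 4: +5 new -> 18 infected
Step 5: +4 new -> 22 infected
Step 6: +3 new -> 25 infected
Step 7: +3 new -> 28 infected
Step 8: +3 new -> 31 infected
Step 9: +1 new -> 32 infected

Answer: 32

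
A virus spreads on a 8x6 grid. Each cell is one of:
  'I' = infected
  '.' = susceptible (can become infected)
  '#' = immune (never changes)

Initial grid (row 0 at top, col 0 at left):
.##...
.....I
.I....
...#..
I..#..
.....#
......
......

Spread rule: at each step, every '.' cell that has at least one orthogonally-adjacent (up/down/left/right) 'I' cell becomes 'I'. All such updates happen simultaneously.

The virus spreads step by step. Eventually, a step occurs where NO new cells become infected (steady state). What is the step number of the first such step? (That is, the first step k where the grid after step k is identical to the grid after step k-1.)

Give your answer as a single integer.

Answer: 9

Derivation:
Step 0 (initial): 3 infected
Step 1: +10 new -> 13 infected
Step 2: +11 new -> 24 infected
Step 3: +7 new -> 31 infected
Step 4: +4 new -> 35 infected
Step 5: +3 new -> 38 infected
Step 6: +2 new -> 40 infected
Step 7: +2 new -> 42 infected
Step 8: +1 new -> 43 infected
Step 9: +0 new -> 43 infected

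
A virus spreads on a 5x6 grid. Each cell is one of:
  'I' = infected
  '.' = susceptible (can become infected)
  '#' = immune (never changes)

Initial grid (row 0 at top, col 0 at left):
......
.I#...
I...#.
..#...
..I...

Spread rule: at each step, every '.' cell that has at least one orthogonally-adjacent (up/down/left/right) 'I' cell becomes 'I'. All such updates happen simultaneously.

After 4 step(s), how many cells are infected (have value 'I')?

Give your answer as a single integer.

Answer: 23

Derivation:
Step 0 (initial): 3 infected
Step 1: +6 new -> 9 infected
Step 2: +7 new -> 16 infected
Step 3: +4 new -> 20 infected
Step 4: +3 new -> 23 infected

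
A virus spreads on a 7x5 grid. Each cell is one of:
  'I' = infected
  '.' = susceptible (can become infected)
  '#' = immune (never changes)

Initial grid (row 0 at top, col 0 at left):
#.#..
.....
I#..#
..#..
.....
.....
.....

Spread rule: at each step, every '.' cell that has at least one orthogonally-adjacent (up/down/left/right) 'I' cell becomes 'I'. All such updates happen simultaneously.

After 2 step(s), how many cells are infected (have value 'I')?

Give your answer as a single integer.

Step 0 (initial): 1 infected
Step 1: +2 new -> 3 infected
Step 2: +3 new -> 6 infected

Answer: 6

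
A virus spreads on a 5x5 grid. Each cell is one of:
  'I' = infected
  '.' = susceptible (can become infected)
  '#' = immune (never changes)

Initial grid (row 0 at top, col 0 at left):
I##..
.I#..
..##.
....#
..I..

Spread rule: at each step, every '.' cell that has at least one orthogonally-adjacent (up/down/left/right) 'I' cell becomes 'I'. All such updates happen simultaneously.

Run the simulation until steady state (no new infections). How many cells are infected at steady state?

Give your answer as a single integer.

Step 0 (initial): 3 infected
Step 1: +5 new -> 8 infected
Step 2: +5 new -> 13 infected
Step 3: +1 new -> 14 infected
Step 4: +0 new -> 14 infected

Answer: 14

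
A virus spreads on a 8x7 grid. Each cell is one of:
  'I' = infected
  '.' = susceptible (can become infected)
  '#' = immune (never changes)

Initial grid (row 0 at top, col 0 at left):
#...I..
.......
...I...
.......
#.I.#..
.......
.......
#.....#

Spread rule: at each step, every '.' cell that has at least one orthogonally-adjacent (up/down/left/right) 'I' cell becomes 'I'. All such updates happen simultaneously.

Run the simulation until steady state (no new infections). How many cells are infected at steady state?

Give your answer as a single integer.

Step 0 (initial): 3 infected
Step 1: +11 new -> 14 infected
Step 2: +11 new -> 25 infected
Step 3: +12 new -> 37 infected
Step 4: +8 new -> 45 infected
Step 5: +4 new -> 49 infected
Step 6: +2 new -> 51 infected
Step 7: +0 new -> 51 infected

Answer: 51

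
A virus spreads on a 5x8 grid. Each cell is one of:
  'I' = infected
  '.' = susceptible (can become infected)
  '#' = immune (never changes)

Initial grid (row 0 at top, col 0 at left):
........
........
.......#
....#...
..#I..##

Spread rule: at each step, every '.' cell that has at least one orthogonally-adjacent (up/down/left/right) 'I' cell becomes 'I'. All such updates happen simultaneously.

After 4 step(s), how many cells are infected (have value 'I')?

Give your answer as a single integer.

Answer: 19

Derivation:
Step 0 (initial): 1 infected
Step 1: +2 new -> 3 infected
Step 2: +3 new -> 6 infected
Step 3: +5 new -> 11 infected
Step 4: +8 new -> 19 infected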